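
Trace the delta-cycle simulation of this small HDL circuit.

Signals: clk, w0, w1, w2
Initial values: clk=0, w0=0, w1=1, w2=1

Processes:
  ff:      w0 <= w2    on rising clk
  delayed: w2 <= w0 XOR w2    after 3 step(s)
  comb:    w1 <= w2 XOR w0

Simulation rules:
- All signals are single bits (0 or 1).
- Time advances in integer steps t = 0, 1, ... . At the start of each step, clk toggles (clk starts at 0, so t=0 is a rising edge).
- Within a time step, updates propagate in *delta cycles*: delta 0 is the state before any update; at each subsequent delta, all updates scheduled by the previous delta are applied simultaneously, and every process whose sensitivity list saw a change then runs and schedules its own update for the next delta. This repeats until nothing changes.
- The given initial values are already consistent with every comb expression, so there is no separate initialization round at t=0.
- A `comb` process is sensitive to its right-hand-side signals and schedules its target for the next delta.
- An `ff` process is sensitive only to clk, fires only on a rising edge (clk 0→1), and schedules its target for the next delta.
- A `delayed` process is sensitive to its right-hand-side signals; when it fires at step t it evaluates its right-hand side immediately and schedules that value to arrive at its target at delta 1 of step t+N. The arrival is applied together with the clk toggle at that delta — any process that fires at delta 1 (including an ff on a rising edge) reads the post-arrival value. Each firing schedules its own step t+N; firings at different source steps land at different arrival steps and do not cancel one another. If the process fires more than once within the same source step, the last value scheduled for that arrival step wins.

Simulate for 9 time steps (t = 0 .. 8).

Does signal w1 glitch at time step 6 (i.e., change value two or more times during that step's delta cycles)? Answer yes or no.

t0.Δ0 w2=1 w0=0 w1=1 clk=0
t0.Δ1 w2=1 w0=0 w1=1 clk=1
t0.Δ2 w2=1 w0=1 w1=1 clk=1
t0.Δ3 w2=1 w0=1 w1=0 clk=1
t1.Δ0 w2=1 w0=1 w1=0 clk=1
t1.Δ1 w2=1 w0=1 w1=0 clk=0
t2.Δ0 w2=1 w0=1 w1=0 clk=0
t2.Δ1 w2=1 w0=1 w1=0 clk=1
t3.Δ0 w2=1 w0=1 w1=0 clk=1
t3.Δ1 w2=0 w0=1 w1=0 clk=0
t3.Δ2 w2=0 w0=1 w1=1 clk=0
t4.Δ0 w2=0 w0=1 w1=1 clk=0
t4.Δ1 w2=0 w0=1 w1=1 clk=1
t4.Δ2 w2=0 w0=0 w1=1 clk=1
t4.Δ3 w2=0 w0=0 w1=0 clk=1
t5.Δ0 w2=0 w0=0 w1=0 clk=1
t5.Δ1 w2=0 w0=0 w1=0 clk=0
t6.Δ0 w2=0 w0=0 w1=0 clk=0
t6.Δ1 w2=1 w0=0 w1=0 clk=1
t6.Δ2 w2=1 w0=1 w1=1 clk=1
t6.Δ3 w2=1 w0=1 w1=0 clk=1
t7.Δ0 w2=1 w0=1 w1=0 clk=1
t7.Δ1 w2=0 w0=1 w1=0 clk=0
t7.Δ2 w2=0 w0=1 w1=1 clk=0
t8.Δ0 w2=0 w0=1 w1=1 clk=0
t8.Δ1 w2=0 w0=1 w1=1 clk=1
t8.Δ2 w2=0 w0=0 w1=1 clk=1
t8.Δ3 w2=0 w0=0 w1=0 clk=1

yes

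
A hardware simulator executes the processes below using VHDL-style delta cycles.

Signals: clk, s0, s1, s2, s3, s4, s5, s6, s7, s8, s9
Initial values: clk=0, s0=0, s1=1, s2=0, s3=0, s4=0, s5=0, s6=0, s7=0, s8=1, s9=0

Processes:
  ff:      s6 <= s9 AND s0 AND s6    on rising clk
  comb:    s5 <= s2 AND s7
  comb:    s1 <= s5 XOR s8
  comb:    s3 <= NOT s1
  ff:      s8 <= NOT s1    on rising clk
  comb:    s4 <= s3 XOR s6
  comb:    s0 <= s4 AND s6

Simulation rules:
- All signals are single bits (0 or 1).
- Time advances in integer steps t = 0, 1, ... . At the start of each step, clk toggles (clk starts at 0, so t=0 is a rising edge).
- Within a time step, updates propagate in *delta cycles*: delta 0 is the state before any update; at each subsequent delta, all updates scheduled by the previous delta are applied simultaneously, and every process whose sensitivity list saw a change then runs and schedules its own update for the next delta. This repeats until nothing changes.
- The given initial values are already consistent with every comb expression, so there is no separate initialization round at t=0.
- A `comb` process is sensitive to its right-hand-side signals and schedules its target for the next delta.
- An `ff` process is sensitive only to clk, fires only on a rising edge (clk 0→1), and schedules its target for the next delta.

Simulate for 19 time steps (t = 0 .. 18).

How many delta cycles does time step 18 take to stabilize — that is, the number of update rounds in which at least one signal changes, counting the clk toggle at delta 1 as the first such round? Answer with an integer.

t0.Δ0 s3=0 s2=0 s6=0 clk=0 s4=0 s0=0 s7=0 s8=1 s5=0 s1=1 s9=0
t0.Δ1 s3=0 s2=0 s6=0 clk=1 s4=0 s0=0 s7=0 s8=1 s5=0 s1=1 s9=0
t0.Δ2 s3=0 s2=0 s6=0 clk=1 s4=0 s0=0 s7=0 s8=0 s5=0 s1=1 s9=0
t0.Δ3 s3=0 s2=0 s6=0 clk=1 s4=0 s0=0 s7=0 s8=0 s5=0 s1=0 s9=0
t0.Δ4 s3=1 s2=0 s6=0 clk=1 s4=0 s0=0 s7=0 s8=0 s5=0 s1=0 s9=0
t0.Δ5 s3=1 s2=0 s6=0 clk=1 s4=1 s0=0 s7=0 s8=0 s5=0 s1=0 s9=0
t1.Δ0 s3=1 s2=0 s6=0 clk=1 s4=1 s0=0 s7=0 s8=0 s5=0 s1=0 s9=0
t1.Δ1 s3=1 s2=0 s6=0 clk=0 s4=1 s0=0 s7=0 s8=0 s5=0 s1=0 s9=0
t2.Δ0 s3=1 s2=0 s6=0 clk=0 s4=1 s0=0 s7=0 s8=0 s5=0 s1=0 s9=0
t2.Δ1 s3=1 s2=0 s6=0 clk=1 s4=1 s0=0 s7=0 s8=0 s5=0 s1=0 s9=0
t2.Δ2 s3=1 s2=0 s6=0 clk=1 s4=1 s0=0 s7=0 s8=1 s5=0 s1=0 s9=0
t2.Δ3 s3=1 s2=0 s6=0 clk=1 s4=1 s0=0 s7=0 s8=1 s5=0 s1=1 s9=0
t2.Δ4 s3=0 s2=0 s6=0 clk=1 s4=1 s0=0 s7=0 s8=1 s5=0 s1=1 s9=0
t2.Δ5 s3=0 s2=0 s6=0 clk=1 s4=0 s0=0 s7=0 s8=1 s5=0 s1=1 s9=0
t3.Δ0 s3=0 s2=0 s6=0 clk=1 s4=0 s0=0 s7=0 s8=1 s5=0 s1=1 s9=0
t3.Δ1 s3=0 s2=0 s6=0 clk=0 s4=0 s0=0 s7=0 s8=1 s5=0 s1=1 s9=0
t4.Δ0 s3=0 s2=0 s6=0 clk=0 s4=0 s0=0 s7=0 s8=1 s5=0 s1=1 s9=0
t4.Δ1 s3=0 s2=0 s6=0 clk=1 s4=0 s0=0 s7=0 s8=1 s5=0 s1=1 s9=0
t4.Δ2 s3=0 s2=0 s6=0 clk=1 s4=0 s0=0 s7=0 s8=0 s5=0 s1=1 s9=0
t4.Δ3 s3=0 s2=0 s6=0 clk=1 s4=0 s0=0 s7=0 s8=0 s5=0 s1=0 s9=0
t4.Δ4 s3=1 s2=0 s6=0 clk=1 s4=0 s0=0 s7=0 s8=0 s5=0 s1=0 s9=0
t4.Δ5 s3=1 s2=0 s6=0 clk=1 s4=1 s0=0 s7=0 s8=0 s5=0 s1=0 s9=0
t5.Δ0 s3=1 s2=0 s6=0 clk=1 s4=1 s0=0 s7=0 s8=0 s5=0 s1=0 s9=0
t5.Δ1 s3=1 s2=0 s6=0 clk=0 s4=1 s0=0 s7=0 s8=0 s5=0 s1=0 s9=0
t6.Δ0 s3=1 s2=0 s6=0 clk=0 s4=1 s0=0 s7=0 s8=0 s5=0 s1=0 s9=0
t6.Δ1 s3=1 s2=0 s6=0 clk=1 s4=1 s0=0 s7=0 s8=0 s5=0 s1=0 s9=0
t6.Δ2 s3=1 s2=0 s6=0 clk=1 s4=1 s0=0 s7=0 s8=1 s5=0 s1=0 s9=0
t6.Δ3 s3=1 s2=0 s6=0 clk=1 s4=1 s0=0 s7=0 s8=1 s5=0 s1=1 s9=0
t6.Δ4 s3=0 s2=0 s6=0 clk=1 s4=1 s0=0 s7=0 s8=1 s5=0 s1=1 s9=0
t6.Δ5 s3=0 s2=0 s6=0 clk=1 s4=0 s0=0 s7=0 s8=1 s5=0 s1=1 s9=0
t7.Δ0 s3=0 s2=0 s6=0 clk=1 s4=0 s0=0 s7=0 s8=1 s5=0 s1=1 s9=0
t7.Δ1 s3=0 s2=0 s6=0 clk=0 s4=0 s0=0 s7=0 s8=1 s5=0 s1=1 s9=0
t8.Δ0 s3=0 s2=0 s6=0 clk=0 s4=0 s0=0 s7=0 s8=1 s5=0 s1=1 s9=0
t8.Δ1 s3=0 s2=0 s6=0 clk=1 s4=0 s0=0 s7=0 s8=1 s5=0 s1=1 s9=0
t8.Δ2 s3=0 s2=0 s6=0 clk=1 s4=0 s0=0 s7=0 s8=0 s5=0 s1=1 s9=0
t8.Δ3 s3=0 s2=0 s6=0 clk=1 s4=0 s0=0 s7=0 s8=0 s5=0 s1=0 s9=0
t8.Δ4 s3=1 s2=0 s6=0 clk=1 s4=0 s0=0 s7=0 s8=0 s5=0 s1=0 s9=0
t8.Δ5 s3=1 s2=0 s6=0 clk=1 s4=1 s0=0 s7=0 s8=0 s5=0 s1=0 s9=0
t9.Δ0 s3=1 s2=0 s6=0 clk=1 s4=1 s0=0 s7=0 s8=0 s5=0 s1=0 s9=0
t9.Δ1 s3=1 s2=0 s6=0 clk=0 s4=1 s0=0 s7=0 s8=0 s5=0 s1=0 s9=0
t10.Δ0 s3=1 s2=0 s6=0 clk=0 s4=1 s0=0 s7=0 s8=0 s5=0 s1=0 s9=0
t10.Δ1 s3=1 s2=0 s6=0 clk=1 s4=1 s0=0 s7=0 s8=0 s5=0 s1=0 s9=0
t10.Δ2 s3=1 s2=0 s6=0 clk=1 s4=1 s0=0 s7=0 s8=1 s5=0 s1=0 s9=0
t10.Δ3 s3=1 s2=0 s6=0 clk=1 s4=1 s0=0 s7=0 s8=1 s5=0 s1=1 s9=0
t10.Δ4 s3=0 s2=0 s6=0 clk=1 s4=1 s0=0 s7=0 s8=1 s5=0 s1=1 s9=0
t10.Δ5 s3=0 s2=0 s6=0 clk=1 s4=0 s0=0 s7=0 s8=1 s5=0 s1=1 s9=0
t11.Δ0 s3=0 s2=0 s6=0 clk=1 s4=0 s0=0 s7=0 s8=1 s5=0 s1=1 s9=0
t11.Δ1 s3=0 s2=0 s6=0 clk=0 s4=0 s0=0 s7=0 s8=1 s5=0 s1=1 s9=0
t12.Δ0 s3=0 s2=0 s6=0 clk=0 s4=0 s0=0 s7=0 s8=1 s5=0 s1=1 s9=0
t12.Δ1 s3=0 s2=0 s6=0 clk=1 s4=0 s0=0 s7=0 s8=1 s5=0 s1=1 s9=0
t12.Δ2 s3=0 s2=0 s6=0 clk=1 s4=0 s0=0 s7=0 s8=0 s5=0 s1=1 s9=0
t12.Δ3 s3=0 s2=0 s6=0 clk=1 s4=0 s0=0 s7=0 s8=0 s5=0 s1=0 s9=0
t12.Δ4 s3=1 s2=0 s6=0 clk=1 s4=0 s0=0 s7=0 s8=0 s5=0 s1=0 s9=0
t12.Δ5 s3=1 s2=0 s6=0 clk=1 s4=1 s0=0 s7=0 s8=0 s5=0 s1=0 s9=0
t13.Δ0 s3=1 s2=0 s6=0 clk=1 s4=1 s0=0 s7=0 s8=0 s5=0 s1=0 s9=0
t13.Δ1 s3=1 s2=0 s6=0 clk=0 s4=1 s0=0 s7=0 s8=0 s5=0 s1=0 s9=0
t14.Δ0 s3=1 s2=0 s6=0 clk=0 s4=1 s0=0 s7=0 s8=0 s5=0 s1=0 s9=0
t14.Δ1 s3=1 s2=0 s6=0 clk=1 s4=1 s0=0 s7=0 s8=0 s5=0 s1=0 s9=0
t14.Δ2 s3=1 s2=0 s6=0 clk=1 s4=1 s0=0 s7=0 s8=1 s5=0 s1=0 s9=0
t14.Δ3 s3=1 s2=0 s6=0 clk=1 s4=1 s0=0 s7=0 s8=1 s5=0 s1=1 s9=0
t14.Δ4 s3=0 s2=0 s6=0 clk=1 s4=1 s0=0 s7=0 s8=1 s5=0 s1=1 s9=0
t14.Δ5 s3=0 s2=0 s6=0 clk=1 s4=0 s0=0 s7=0 s8=1 s5=0 s1=1 s9=0
t15.Δ0 s3=0 s2=0 s6=0 clk=1 s4=0 s0=0 s7=0 s8=1 s5=0 s1=1 s9=0
t15.Δ1 s3=0 s2=0 s6=0 clk=0 s4=0 s0=0 s7=0 s8=1 s5=0 s1=1 s9=0
t16.Δ0 s3=0 s2=0 s6=0 clk=0 s4=0 s0=0 s7=0 s8=1 s5=0 s1=1 s9=0
t16.Δ1 s3=0 s2=0 s6=0 clk=1 s4=0 s0=0 s7=0 s8=1 s5=0 s1=1 s9=0
t16.Δ2 s3=0 s2=0 s6=0 clk=1 s4=0 s0=0 s7=0 s8=0 s5=0 s1=1 s9=0
t16.Δ3 s3=0 s2=0 s6=0 clk=1 s4=0 s0=0 s7=0 s8=0 s5=0 s1=0 s9=0
t16.Δ4 s3=1 s2=0 s6=0 clk=1 s4=0 s0=0 s7=0 s8=0 s5=0 s1=0 s9=0
t16.Δ5 s3=1 s2=0 s6=0 clk=1 s4=1 s0=0 s7=0 s8=0 s5=0 s1=0 s9=0
t17.Δ0 s3=1 s2=0 s6=0 clk=1 s4=1 s0=0 s7=0 s8=0 s5=0 s1=0 s9=0
t17.Δ1 s3=1 s2=0 s6=0 clk=0 s4=1 s0=0 s7=0 s8=0 s5=0 s1=0 s9=0
t18.Δ0 s3=1 s2=0 s6=0 clk=0 s4=1 s0=0 s7=0 s8=0 s5=0 s1=0 s9=0
t18.Δ1 s3=1 s2=0 s6=0 clk=1 s4=1 s0=0 s7=0 s8=0 s5=0 s1=0 s9=0
t18.Δ2 s3=1 s2=0 s6=0 clk=1 s4=1 s0=0 s7=0 s8=1 s5=0 s1=0 s9=0
t18.Δ3 s3=1 s2=0 s6=0 clk=1 s4=1 s0=0 s7=0 s8=1 s5=0 s1=1 s9=0
t18.Δ4 s3=0 s2=0 s6=0 clk=1 s4=1 s0=0 s7=0 s8=1 s5=0 s1=1 s9=0
t18.Δ5 s3=0 s2=0 s6=0 clk=1 s4=0 s0=0 s7=0 s8=1 s5=0 s1=1 s9=0

5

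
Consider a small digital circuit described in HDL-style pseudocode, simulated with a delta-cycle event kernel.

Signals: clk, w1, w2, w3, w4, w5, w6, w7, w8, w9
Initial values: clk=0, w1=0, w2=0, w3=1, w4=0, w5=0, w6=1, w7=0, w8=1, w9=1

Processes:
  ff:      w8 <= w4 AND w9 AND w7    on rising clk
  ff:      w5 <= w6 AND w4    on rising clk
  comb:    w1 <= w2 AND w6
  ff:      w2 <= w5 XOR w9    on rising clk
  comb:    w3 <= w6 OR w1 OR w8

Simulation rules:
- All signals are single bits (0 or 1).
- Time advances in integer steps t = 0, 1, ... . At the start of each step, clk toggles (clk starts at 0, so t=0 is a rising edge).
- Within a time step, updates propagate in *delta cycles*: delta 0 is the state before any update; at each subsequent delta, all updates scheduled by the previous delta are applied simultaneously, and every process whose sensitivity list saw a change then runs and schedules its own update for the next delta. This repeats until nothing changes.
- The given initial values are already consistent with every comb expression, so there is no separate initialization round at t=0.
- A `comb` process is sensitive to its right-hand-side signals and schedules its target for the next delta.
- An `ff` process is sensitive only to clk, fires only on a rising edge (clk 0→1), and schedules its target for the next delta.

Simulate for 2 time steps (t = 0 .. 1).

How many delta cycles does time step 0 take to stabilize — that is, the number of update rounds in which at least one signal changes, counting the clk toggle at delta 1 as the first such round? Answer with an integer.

t=0 Δ0: w4=0 w2=0 w5=0 w7=0 w8=1 w1=0 w3=1 w9=1 w6=1 clk=0
  Δ1: clk:0→1
  Δ2: w2:0→1, w8:1→0
  Δ3: w1:0→1
  (3Δ to stable)
t=1 Δ0: w4=0 w2=1 w5=0 w7=0 w8=0 w1=1 w3=1 w9=1 w6=1 clk=1
  Δ1: clk:1→0
  (1Δ to stable)

3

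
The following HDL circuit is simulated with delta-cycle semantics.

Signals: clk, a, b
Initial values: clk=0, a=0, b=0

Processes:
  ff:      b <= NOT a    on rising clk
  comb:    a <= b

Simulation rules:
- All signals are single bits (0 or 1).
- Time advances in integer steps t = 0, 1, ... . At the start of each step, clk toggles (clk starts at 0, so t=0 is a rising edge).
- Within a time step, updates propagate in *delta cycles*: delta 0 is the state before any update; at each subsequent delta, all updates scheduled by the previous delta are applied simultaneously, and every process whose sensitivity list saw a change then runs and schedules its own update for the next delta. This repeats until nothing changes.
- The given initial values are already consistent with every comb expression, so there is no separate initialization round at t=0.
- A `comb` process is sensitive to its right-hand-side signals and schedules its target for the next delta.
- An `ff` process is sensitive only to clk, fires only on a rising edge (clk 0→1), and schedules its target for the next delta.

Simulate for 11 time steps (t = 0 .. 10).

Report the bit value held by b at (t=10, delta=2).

t0.Δ0 clk=0 a=0 b=0
t0.Δ1 clk=1 a=0 b=0
t0.Δ2 clk=1 a=0 b=1
t0.Δ3 clk=1 a=1 b=1
t1.Δ0 clk=1 a=1 b=1
t1.Δ1 clk=0 a=1 b=1
t2.Δ0 clk=0 a=1 b=1
t2.Δ1 clk=1 a=1 b=1
t2.Δ2 clk=1 a=1 b=0
t2.Δ3 clk=1 a=0 b=0
t3.Δ0 clk=1 a=0 b=0
t3.Δ1 clk=0 a=0 b=0
t4.Δ0 clk=0 a=0 b=0
t4.Δ1 clk=1 a=0 b=0
t4.Δ2 clk=1 a=0 b=1
t4.Δ3 clk=1 a=1 b=1
t5.Δ0 clk=1 a=1 b=1
t5.Δ1 clk=0 a=1 b=1
t6.Δ0 clk=0 a=1 b=1
t6.Δ1 clk=1 a=1 b=1
t6.Δ2 clk=1 a=1 b=0
t6.Δ3 clk=1 a=0 b=0
t7.Δ0 clk=1 a=0 b=0
t7.Δ1 clk=0 a=0 b=0
t8.Δ0 clk=0 a=0 b=0
t8.Δ1 clk=1 a=0 b=0
t8.Δ2 clk=1 a=0 b=1
t8.Δ3 clk=1 a=1 b=1
t9.Δ0 clk=1 a=1 b=1
t9.Δ1 clk=0 a=1 b=1
t10.Δ0 clk=0 a=1 b=1
t10.Δ1 clk=1 a=1 b=1
t10.Δ2 clk=1 a=1 b=0
t10.Δ3 clk=1 a=0 b=0

0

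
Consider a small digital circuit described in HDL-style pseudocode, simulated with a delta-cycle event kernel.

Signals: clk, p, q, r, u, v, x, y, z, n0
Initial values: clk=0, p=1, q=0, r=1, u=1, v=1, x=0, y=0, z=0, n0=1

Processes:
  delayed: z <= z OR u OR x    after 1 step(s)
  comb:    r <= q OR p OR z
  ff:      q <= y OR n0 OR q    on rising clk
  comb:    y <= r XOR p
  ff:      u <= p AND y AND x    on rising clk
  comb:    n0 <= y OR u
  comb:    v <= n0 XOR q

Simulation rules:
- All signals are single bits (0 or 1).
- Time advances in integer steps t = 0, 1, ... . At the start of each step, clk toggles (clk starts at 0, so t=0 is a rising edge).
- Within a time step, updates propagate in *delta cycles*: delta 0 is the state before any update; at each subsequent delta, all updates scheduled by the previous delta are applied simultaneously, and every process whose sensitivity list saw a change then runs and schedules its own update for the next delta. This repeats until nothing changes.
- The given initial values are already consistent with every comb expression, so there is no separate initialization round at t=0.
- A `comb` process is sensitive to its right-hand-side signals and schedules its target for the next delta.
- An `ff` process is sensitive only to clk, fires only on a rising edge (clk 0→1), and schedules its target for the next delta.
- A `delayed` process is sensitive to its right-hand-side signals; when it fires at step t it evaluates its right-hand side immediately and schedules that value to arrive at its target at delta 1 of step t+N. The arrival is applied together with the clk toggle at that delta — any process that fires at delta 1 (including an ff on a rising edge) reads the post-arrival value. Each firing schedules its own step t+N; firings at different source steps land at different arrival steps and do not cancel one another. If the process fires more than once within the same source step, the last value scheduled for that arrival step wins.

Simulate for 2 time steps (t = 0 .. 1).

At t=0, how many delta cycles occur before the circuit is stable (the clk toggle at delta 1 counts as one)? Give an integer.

t0.Δ0 r=1 x=0 v=1 z=0 clk=0 u=1 y=0 p=1 n0=1 q=0
t0.Δ1 r=1 x=0 v=1 z=0 clk=1 u=1 y=0 p=1 n0=1 q=0
t0.Δ2 r=1 x=0 v=1 z=0 clk=1 u=0 y=0 p=1 n0=1 q=1
t0.Δ3 r=1 x=0 v=0 z=0 clk=1 u=0 y=0 p=1 n0=0 q=1
t0.Δ4 r=1 x=0 v=1 z=0 clk=1 u=0 y=0 p=1 n0=0 q=1
t1.Δ0 r=1 x=0 v=1 z=0 clk=1 u=0 y=0 p=1 n0=0 q=1
t1.Δ1 r=1 x=0 v=1 z=0 clk=0 u=0 y=0 p=1 n0=0 q=1

4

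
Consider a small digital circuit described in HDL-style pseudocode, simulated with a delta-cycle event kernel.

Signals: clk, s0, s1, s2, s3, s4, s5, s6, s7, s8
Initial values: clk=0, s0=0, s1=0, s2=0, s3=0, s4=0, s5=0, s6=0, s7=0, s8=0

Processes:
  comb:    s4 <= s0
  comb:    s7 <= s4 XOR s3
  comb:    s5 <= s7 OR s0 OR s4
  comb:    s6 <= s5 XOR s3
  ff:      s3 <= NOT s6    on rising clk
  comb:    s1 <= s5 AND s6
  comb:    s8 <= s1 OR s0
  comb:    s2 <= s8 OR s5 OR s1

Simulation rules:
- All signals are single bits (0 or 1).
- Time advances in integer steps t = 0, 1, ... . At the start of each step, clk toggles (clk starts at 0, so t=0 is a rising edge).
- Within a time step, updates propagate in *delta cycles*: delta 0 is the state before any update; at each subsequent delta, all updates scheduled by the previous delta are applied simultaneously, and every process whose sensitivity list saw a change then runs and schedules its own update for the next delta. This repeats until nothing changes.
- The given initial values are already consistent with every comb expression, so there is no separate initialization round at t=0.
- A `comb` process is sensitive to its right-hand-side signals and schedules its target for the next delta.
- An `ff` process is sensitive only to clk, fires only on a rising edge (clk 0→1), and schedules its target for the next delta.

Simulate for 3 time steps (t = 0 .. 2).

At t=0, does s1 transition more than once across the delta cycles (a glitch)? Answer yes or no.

yes

t=0 Δ0: s1=0 s6=0 s2=0 s5=0 s8=0 s3=0 s7=0 s0=0 s4=0 clk=0
  Δ1: clk:0→1
  Δ2: s3:0→1
  Δ3: s6:0→1, s7:0→1
  Δ4: s5:0→1
  Δ5: s1:0→1, s6:1→0, s2:0→1
  Δ6: s1:1→0, s8:0→1
  Δ7: s8:1→0
  (7Δ to stable)
t=1 Δ0: s1=0 s6=0 s2=1 s5=1 s8=0 s3=1 s7=1 s0=0 s4=0 clk=1
  Δ1: clk:1→0
  (1Δ to stable)
t=2 Δ0: s1=0 s6=0 s2=1 s5=1 s8=0 s3=1 s7=1 s0=0 s4=0 clk=0
  Δ1: clk:0→1
  (1Δ to stable)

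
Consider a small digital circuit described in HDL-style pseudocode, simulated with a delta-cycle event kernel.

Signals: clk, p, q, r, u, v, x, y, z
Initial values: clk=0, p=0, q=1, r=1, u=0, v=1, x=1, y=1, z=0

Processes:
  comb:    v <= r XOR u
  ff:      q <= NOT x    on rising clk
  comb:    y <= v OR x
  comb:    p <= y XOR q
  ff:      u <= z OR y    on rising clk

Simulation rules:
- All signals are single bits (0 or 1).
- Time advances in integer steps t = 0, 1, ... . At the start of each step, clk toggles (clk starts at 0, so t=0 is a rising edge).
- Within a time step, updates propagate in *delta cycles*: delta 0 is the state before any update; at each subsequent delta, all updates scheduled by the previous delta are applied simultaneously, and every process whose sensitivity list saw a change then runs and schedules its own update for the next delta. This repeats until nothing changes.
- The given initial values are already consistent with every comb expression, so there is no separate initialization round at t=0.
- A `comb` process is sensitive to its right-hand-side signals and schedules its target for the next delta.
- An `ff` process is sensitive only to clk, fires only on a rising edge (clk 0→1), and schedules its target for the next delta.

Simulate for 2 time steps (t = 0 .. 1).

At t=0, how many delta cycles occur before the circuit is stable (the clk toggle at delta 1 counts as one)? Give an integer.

3

[bits: z,clk,u,v,x,p,y,q,r]
t=0: Δ0=000110111 Δ1=010110111 Δ2=011110101 Δ3=011011101 | 3Δ
t=1: Δ0=011011101 Δ1=001011101 | 1Δ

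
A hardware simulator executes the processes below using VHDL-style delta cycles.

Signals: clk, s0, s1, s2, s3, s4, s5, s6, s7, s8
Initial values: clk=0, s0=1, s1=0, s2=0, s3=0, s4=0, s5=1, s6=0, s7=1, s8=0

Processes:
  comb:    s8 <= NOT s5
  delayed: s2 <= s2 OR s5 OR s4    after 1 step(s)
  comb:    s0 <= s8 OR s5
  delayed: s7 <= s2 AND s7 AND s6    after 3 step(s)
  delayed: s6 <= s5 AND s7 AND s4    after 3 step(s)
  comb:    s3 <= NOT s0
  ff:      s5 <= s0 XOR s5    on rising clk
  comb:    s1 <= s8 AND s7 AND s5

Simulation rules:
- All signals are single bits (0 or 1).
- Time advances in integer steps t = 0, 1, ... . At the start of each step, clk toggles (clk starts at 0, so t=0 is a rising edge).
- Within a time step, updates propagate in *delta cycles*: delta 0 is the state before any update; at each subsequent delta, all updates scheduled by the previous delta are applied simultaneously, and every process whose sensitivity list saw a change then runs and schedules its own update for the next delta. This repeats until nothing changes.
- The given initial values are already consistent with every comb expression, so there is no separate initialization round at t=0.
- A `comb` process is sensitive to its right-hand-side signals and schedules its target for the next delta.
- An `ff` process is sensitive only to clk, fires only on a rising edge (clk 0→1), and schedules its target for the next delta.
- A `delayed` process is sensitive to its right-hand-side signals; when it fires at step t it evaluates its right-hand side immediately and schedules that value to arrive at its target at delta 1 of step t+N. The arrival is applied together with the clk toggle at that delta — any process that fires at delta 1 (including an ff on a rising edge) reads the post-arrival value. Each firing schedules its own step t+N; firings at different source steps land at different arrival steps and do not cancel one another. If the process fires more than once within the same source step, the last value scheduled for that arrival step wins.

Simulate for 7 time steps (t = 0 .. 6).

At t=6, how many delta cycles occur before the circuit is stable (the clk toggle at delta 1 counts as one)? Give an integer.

[bits: s6,s2,s1,s4,s3,s8,clk,s5,s7,s0]
t=0: Δ0=0000000111 Δ1=0000001111 Δ2=0000001011 Δ3=0000011010 Δ4=0000111011 Δ5=0000011011 | 5Δ
t=1: Δ0=0000011011 Δ1=0000010011 | 1Δ
t=2: Δ0=0000010011 Δ1=0000011011 Δ2=0000011111 Δ3=0010001111 Δ4=0000001111 | 4Δ
t=3: Δ0=0000001111 Δ1=0100000111 | 1Δ
t=4: Δ0=0100000111 Δ1=0100001111 Δ2=0100001011 Δ3=0100011010 Δ4=0100111011 Δ5=0100011011 | 5Δ
t=5: Δ0=0100011011 Δ1=0100010011 | 1Δ
t=6: Δ0=0100010011 Δ1=0100011001 Δ2=0100011101 Δ3=0100001101 | 3Δ

3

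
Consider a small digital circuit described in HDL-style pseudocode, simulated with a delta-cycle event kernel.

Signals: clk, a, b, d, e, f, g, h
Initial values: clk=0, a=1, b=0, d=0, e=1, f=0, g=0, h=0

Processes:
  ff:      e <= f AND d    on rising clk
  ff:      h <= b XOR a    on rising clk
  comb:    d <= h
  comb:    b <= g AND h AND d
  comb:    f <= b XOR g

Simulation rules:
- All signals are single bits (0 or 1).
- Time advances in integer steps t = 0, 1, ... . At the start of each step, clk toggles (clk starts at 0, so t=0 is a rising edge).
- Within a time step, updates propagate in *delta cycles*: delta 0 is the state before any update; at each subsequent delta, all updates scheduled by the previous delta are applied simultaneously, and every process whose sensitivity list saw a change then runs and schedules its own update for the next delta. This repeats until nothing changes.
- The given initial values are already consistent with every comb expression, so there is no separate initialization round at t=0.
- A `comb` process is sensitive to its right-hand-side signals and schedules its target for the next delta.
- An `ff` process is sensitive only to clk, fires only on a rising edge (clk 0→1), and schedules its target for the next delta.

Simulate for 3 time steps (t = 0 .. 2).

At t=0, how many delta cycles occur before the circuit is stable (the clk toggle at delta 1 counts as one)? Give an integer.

t=0 Δ0: e=1 f=0 g=0 h=0 a=1 b=0 d=0 clk=0
  Δ1: clk:0→1
  Δ2: e:1→0, h:0→1
  Δ3: d:0→1
  (3Δ to stable)
t=1 Δ0: e=0 f=0 g=0 h=1 a=1 b=0 d=1 clk=1
  Δ1: clk:1→0
  (1Δ to stable)
t=2 Δ0: e=0 f=0 g=0 h=1 a=1 b=0 d=1 clk=0
  Δ1: clk:0→1
  (1Δ to stable)

3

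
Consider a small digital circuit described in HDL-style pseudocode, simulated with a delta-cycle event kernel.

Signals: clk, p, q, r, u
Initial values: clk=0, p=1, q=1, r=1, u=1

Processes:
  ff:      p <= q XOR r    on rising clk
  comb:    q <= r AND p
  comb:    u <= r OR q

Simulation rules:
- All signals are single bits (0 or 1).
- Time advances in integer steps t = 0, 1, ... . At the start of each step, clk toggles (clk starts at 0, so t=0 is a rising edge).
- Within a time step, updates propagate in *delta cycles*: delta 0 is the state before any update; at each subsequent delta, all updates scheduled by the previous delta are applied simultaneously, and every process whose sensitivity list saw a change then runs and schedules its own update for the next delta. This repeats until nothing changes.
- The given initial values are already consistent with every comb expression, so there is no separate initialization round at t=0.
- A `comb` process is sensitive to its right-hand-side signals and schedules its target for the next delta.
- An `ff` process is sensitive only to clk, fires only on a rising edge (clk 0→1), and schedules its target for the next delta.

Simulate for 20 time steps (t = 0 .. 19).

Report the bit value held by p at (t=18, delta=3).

t0.Δ0 p=1 q=1 clk=0 u=1 r=1
t0.Δ1 p=1 q=1 clk=1 u=1 r=1
t0.Δ2 p=0 q=1 clk=1 u=1 r=1
t0.Δ3 p=0 q=0 clk=1 u=1 r=1
t1.Δ0 p=0 q=0 clk=1 u=1 r=1
t1.Δ1 p=0 q=0 clk=0 u=1 r=1
t2.Δ0 p=0 q=0 clk=0 u=1 r=1
t2.Δ1 p=0 q=0 clk=1 u=1 r=1
t2.Δ2 p=1 q=0 clk=1 u=1 r=1
t2.Δ3 p=1 q=1 clk=1 u=1 r=1
t3.Δ0 p=1 q=1 clk=1 u=1 r=1
t3.Δ1 p=1 q=1 clk=0 u=1 r=1
t4.Δ0 p=1 q=1 clk=0 u=1 r=1
t4.Δ1 p=1 q=1 clk=1 u=1 r=1
t4.Δ2 p=0 q=1 clk=1 u=1 r=1
t4.Δ3 p=0 q=0 clk=1 u=1 r=1
t5.Δ0 p=0 q=0 clk=1 u=1 r=1
t5.Δ1 p=0 q=0 clk=0 u=1 r=1
t6.Δ0 p=0 q=0 clk=0 u=1 r=1
t6.Δ1 p=0 q=0 clk=1 u=1 r=1
t6.Δ2 p=1 q=0 clk=1 u=1 r=1
t6.Δ3 p=1 q=1 clk=1 u=1 r=1
t7.Δ0 p=1 q=1 clk=1 u=1 r=1
t7.Δ1 p=1 q=1 clk=0 u=1 r=1
t8.Δ0 p=1 q=1 clk=0 u=1 r=1
t8.Δ1 p=1 q=1 clk=1 u=1 r=1
t8.Δ2 p=0 q=1 clk=1 u=1 r=1
t8.Δ3 p=0 q=0 clk=1 u=1 r=1
t9.Δ0 p=0 q=0 clk=1 u=1 r=1
t9.Δ1 p=0 q=0 clk=0 u=1 r=1
t10.Δ0 p=0 q=0 clk=0 u=1 r=1
t10.Δ1 p=0 q=0 clk=1 u=1 r=1
t10.Δ2 p=1 q=0 clk=1 u=1 r=1
t10.Δ3 p=1 q=1 clk=1 u=1 r=1
t11.Δ0 p=1 q=1 clk=1 u=1 r=1
t11.Δ1 p=1 q=1 clk=0 u=1 r=1
t12.Δ0 p=1 q=1 clk=0 u=1 r=1
t12.Δ1 p=1 q=1 clk=1 u=1 r=1
t12.Δ2 p=0 q=1 clk=1 u=1 r=1
t12.Δ3 p=0 q=0 clk=1 u=1 r=1
t13.Δ0 p=0 q=0 clk=1 u=1 r=1
t13.Δ1 p=0 q=0 clk=0 u=1 r=1
t14.Δ0 p=0 q=0 clk=0 u=1 r=1
t14.Δ1 p=0 q=0 clk=1 u=1 r=1
t14.Δ2 p=1 q=0 clk=1 u=1 r=1
t14.Δ3 p=1 q=1 clk=1 u=1 r=1
t15.Δ0 p=1 q=1 clk=1 u=1 r=1
t15.Δ1 p=1 q=1 clk=0 u=1 r=1
t16.Δ0 p=1 q=1 clk=0 u=1 r=1
t16.Δ1 p=1 q=1 clk=1 u=1 r=1
t16.Δ2 p=0 q=1 clk=1 u=1 r=1
t16.Δ3 p=0 q=0 clk=1 u=1 r=1
t17.Δ0 p=0 q=0 clk=1 u=1 r=1
t17.Δ1 p=0 q=0 clk=0 u=1 r=1
t18.Δ0 p=0 q=0 clk=0 u=1 r=1
t18.Δ1 p=0 q=0 clk=1 u=1 r=1
t18.Δ2 p=1 q=0 clk=1 u=1 r=1
t18.Δ3 p=1 q=1 clk=1 u=1 r=1
t19.Δ0 p=1 q=1 clk=1 u=1 r=1
t19.Δ1 p=1 q=1 clk=0 u=1 r=1

1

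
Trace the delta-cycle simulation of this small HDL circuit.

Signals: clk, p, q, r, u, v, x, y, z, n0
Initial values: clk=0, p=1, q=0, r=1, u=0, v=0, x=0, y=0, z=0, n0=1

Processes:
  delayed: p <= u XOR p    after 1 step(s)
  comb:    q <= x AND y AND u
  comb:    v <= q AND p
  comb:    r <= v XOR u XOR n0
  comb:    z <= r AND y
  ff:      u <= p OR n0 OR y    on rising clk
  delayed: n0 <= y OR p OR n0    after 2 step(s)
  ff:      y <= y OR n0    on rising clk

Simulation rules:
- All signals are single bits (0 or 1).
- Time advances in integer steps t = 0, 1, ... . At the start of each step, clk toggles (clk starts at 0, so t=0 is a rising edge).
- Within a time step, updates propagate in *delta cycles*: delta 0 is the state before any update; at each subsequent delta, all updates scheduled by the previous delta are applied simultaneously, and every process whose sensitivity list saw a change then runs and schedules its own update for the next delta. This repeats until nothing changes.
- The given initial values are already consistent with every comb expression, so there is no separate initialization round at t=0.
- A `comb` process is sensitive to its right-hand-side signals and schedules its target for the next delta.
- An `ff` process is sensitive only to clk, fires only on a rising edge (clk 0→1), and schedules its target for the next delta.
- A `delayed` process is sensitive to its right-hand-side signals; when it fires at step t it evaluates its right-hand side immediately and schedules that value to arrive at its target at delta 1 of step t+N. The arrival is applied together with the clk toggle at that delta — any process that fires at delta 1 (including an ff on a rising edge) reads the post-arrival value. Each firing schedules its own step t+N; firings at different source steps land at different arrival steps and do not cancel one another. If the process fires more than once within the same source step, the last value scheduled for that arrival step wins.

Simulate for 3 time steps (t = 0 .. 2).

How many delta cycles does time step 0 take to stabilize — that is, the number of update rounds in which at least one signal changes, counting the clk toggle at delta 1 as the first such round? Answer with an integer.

t0.Δ0 r=1 p=1 y=0 clk=0 q=0 z=0 v=0 u=0 n0=1 x=0
t0.Δ1 r=1 p=1 y=0 clk=1 q=0 z=0 v=0 u=0 n0=1 x=0
t0.Δ2 r=1 p=1 y=1 clk=1 q=0 z=0 v=0 u=1 n0=1 x=0
t0.Δ3 r=0 p=1 y=1 clk=1 q=0 z=1 v=0 u=1 n0=1 x=0
t0.Δ4 r=0 p=1 y=1 clk=1 q=0 z=0 v=0 u=1 n0=1 x=0
t1.Δ0 r=0 p=1 y=1 clk=1 q=0 z=0 v=0 u=1 n0=1 x=0
t1.Δ1 r=0 p=0 y=1 clk=0 q=0 z=0 v=0 u=1 n0=1 x=0
t2.Δ0 r=0 p=0 y=1 clk=0 q=0 z=0 v=0 u=1 n0=1 x=0
t2.Δ1 r=0 p=1 y=1 clk=1 q=0 z=0 v=0 u=1 n0=1 x=0

4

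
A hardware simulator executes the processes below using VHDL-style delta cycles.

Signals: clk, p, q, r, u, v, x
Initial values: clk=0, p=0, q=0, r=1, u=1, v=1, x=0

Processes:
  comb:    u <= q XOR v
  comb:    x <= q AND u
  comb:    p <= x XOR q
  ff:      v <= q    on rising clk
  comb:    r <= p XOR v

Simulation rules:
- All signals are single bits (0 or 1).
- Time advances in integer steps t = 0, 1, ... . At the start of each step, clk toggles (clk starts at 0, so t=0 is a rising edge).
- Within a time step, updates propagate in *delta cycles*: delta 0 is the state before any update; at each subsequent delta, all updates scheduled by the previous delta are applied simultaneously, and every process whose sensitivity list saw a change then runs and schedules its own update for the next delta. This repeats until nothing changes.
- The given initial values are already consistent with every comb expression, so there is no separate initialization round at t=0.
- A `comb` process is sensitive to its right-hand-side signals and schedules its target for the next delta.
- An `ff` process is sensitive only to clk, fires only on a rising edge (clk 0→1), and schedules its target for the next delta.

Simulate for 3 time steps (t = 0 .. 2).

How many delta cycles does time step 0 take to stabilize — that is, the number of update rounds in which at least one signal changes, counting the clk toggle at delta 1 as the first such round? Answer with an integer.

t=0 Δ0: clk=0 u=1 r=1 x=0 v=1 q=0 p=0
  Δ1: clk:0→1
  Δ2: v:1→0
  Δ3: u:1→0, r:1→0
  (3Δ to stable)
t=1 Δ0: clk=1 u=0 r=0 x=0 v=0 q=0 p=0
  Δ1: clk:1→0
  (1Δ to stable)
t=2 Δ0: clk=0 u=0 r=0 x=0 v=0 q=0 p=0
  Δ1: clk:0→1
  (1Δ to stable)

3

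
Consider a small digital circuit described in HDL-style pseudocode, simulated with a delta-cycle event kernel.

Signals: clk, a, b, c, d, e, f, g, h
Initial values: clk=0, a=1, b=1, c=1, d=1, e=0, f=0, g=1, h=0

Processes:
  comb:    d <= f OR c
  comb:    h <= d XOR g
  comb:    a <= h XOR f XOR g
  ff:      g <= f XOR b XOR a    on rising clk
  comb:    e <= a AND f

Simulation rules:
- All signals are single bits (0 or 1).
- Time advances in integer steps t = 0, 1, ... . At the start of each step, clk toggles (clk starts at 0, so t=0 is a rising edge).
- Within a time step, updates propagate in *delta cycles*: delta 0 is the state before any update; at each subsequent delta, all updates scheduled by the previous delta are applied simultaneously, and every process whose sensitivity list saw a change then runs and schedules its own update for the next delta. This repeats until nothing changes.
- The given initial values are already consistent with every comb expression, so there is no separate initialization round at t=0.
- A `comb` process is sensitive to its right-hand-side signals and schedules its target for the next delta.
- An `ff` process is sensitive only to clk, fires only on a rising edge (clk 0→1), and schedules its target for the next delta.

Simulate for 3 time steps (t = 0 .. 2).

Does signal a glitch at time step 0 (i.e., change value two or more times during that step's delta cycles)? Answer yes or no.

yes

[bits: d,e,clk,c,h,f,b,g,a]
t=0: Δ0=100100111 Δ1=101100111 Δ2=101100101 Δ3=101110100 Δ4=101110101 | 4Δ
t=1: Δ0=101110101 Δ1=100110101 | 1Δ
t=2: Δ0=100110101 Δ1=101110101 | 1Δ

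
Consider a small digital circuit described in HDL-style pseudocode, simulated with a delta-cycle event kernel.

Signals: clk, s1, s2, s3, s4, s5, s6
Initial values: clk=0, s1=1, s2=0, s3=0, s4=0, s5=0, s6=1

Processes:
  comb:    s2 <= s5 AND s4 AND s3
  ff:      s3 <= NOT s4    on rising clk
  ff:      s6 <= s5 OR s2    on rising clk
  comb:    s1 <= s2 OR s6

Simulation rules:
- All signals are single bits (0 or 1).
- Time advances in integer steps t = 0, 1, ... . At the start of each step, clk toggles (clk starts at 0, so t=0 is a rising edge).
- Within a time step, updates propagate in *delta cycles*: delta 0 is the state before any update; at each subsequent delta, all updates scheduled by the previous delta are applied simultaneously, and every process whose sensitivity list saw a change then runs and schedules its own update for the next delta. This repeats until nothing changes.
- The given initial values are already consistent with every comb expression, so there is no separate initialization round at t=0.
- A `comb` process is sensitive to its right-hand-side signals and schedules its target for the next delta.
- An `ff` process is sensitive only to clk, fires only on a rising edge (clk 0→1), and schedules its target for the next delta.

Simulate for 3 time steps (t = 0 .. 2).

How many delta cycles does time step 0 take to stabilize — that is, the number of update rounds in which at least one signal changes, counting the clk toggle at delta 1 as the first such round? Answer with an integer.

t=0 Δ0: s3=0 s4=0 s1=1 s6=1 s5=0 clk=0 s2=0
  Δ1: clk:0→1
  Δ2: s3:0→1, s6:1→0
  Δ3: s1:1→0
  (3Δ to stable)
t=1 Δ0: s3=1 s4=0 s1=0 s6=0 s5=0 clk=1 s2=0
  Δ1: clk:1→0
  (1Δ to stable)
t=2 Δ0: s3=1 s4=0 s1=0 s6=0 s5=0 clk=0 s2=0
  Δ1: clk:0→1
  (1Δ to stable)

3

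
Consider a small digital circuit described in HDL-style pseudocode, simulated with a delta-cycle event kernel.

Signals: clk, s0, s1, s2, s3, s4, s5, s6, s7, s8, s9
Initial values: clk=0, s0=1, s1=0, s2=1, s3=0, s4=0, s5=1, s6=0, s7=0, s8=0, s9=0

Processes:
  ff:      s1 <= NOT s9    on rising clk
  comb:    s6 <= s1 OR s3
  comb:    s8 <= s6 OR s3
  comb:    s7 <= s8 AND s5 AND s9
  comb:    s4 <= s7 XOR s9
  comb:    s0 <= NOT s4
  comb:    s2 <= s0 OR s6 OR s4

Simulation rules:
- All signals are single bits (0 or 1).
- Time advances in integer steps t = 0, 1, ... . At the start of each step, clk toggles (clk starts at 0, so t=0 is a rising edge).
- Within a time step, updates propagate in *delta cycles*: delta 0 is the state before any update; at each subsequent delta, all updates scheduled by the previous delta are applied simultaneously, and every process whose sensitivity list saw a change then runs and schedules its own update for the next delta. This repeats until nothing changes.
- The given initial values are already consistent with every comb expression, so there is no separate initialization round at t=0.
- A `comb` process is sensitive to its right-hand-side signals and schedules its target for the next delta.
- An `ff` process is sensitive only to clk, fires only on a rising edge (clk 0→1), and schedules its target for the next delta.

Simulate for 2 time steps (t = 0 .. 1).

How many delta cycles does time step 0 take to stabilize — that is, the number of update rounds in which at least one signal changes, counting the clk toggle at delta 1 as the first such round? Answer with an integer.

4

t=0 Δ0: s6=0 s4=0 s3=0 s9=0 clk=0 s5=1 s7=0 s0=1 s2=1 s8=0 s1=0
  Δ1: clk:0→1
  Δ2: s1:0→1
  Δ3: s6:0→1
  Δ4: s8:0→1
  (4Δ to stable)
t=1 Δ0: s6=1 s4=0 s3=0 s9=0 clk=1 s5=1 s7=0 s0=1 s2=1 s8=1 s1=1
  Δ1: clk:1→0
  (1Δ to stable)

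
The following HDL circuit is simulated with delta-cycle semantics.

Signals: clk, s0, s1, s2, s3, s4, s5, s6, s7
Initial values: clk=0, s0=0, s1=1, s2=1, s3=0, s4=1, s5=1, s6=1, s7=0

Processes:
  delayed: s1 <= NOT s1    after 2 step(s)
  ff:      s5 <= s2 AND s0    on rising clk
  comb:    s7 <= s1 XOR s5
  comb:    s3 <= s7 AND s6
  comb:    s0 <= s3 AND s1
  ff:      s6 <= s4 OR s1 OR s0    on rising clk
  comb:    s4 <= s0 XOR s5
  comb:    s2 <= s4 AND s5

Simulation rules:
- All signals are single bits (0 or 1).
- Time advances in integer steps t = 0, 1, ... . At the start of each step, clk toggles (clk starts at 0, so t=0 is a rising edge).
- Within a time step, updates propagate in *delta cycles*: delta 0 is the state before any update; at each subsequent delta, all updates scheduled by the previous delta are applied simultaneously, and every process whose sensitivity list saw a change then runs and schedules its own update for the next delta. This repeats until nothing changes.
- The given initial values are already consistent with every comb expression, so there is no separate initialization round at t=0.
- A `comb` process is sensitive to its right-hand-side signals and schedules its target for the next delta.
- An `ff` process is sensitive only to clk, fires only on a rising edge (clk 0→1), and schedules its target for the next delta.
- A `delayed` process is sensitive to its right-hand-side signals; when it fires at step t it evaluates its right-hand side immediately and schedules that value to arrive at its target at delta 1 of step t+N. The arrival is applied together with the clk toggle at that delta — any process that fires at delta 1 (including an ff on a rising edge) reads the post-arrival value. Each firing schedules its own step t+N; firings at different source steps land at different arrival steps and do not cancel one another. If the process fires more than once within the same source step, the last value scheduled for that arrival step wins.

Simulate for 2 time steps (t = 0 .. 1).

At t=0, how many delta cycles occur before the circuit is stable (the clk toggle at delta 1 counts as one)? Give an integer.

6

t=0 Δ0: s7=0 s3=0 s0=0 s2=1 clk=0 s5=1 s6=1 s4=1 s1=1
  Δ1: clk:0→1
  Δ2: s5:1→0
  Δ3: s7:0→1, s2:1→0, s4:1→0
  Δ4: s3:0→1
  Δ5: s0:0→1
  Δ6: s4:0→1
  (6Δ to stable)
t=1 Δ0: s7=1 s3=1 s0=1 s2=0 clk=1 s5=0 s6=1 s4=1 s1=1
  Δ1: clk:1→0
  (1Δ to stable)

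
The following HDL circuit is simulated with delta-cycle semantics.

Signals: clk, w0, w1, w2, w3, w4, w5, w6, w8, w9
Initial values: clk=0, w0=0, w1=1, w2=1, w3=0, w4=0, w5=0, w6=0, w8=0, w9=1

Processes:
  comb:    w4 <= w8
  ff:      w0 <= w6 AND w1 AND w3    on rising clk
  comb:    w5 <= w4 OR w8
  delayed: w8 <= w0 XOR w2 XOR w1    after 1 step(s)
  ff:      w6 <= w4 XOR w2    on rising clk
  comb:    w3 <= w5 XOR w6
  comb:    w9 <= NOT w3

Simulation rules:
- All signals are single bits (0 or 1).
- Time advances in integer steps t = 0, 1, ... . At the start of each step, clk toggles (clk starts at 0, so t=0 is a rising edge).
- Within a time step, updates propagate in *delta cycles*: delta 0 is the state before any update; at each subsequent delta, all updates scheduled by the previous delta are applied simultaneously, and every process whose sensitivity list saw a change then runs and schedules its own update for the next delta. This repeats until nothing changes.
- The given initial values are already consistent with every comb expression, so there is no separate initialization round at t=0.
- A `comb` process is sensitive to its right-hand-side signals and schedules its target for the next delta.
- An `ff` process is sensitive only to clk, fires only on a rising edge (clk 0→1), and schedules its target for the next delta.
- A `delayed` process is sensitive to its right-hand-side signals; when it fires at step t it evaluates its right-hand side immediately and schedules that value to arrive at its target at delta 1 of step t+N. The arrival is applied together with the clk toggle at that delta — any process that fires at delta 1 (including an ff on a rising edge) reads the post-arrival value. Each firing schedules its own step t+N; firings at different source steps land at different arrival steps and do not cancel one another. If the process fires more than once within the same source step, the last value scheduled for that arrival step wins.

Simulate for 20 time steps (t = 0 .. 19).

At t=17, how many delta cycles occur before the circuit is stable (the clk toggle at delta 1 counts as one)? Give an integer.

5

t0.Δ0 w0=0 w9=1 w8=0 w4=0 w1=1 w3=0 clk=0 w5=0 w6=0 w2=1
t0.Δ1 w0=0 w9=1 w8=0 w4=0 w1=1 w3=0 clk=1 w5=0 w6=0 w2=1
t0.Δ2 w0=0 w9=1 w8=0 w4=0 w1=1 w3=0 clk=1 w5=0 w6=1 w2=1
t0.Δ3 w0=0 w9=1 w8=0 w4=0 w1=1 w3=1 clk=1 w5=0 w6=1 w2=1
t0.Δ4 w0=0 w9=0 w8=0 w4=0 w1=1 w3=1 clk=1 w5=0 w6=1 w2=1
t1.Δ0 w0=0 w9=0 w8=0 w4=0 w1=1 w3=1 clk=1 w5=0 w6=1 w2=1
t1.Δ1 w0=0 w9=0 w8=0 w4=0 w1=1 w3=1 clk=0 w5=0 w6=1 w2=1
t2.Δ0 w0=0 w9=0 w8=0 w4=0 w1=1 w3=1 clk=0 w5=0 w6=1 w2=1
t2.Δ1 w0=0 w9=0 w8=0 w4=0 w1=1 w3=1 clk=1 w5=0 w6=1 w2=1
t2.Δ2 w0=1 w9=0 w8=0 w4=0 w1=1 w3=1 clk=1 w5=0 w6=1 w2=1
t3.Δ0 w0=1 w9=0 w8=0 w4=0 w1=1 w3=1 clk=1 w5=0 w6=1 w2=1
t3.Δ1 w0=1 w9=0 w8=1 w4=0 w1=1 w3=1 clk=0 w5=0 w6=1 w2=1
t3.Δ2 w0=1 w9=0 w8=1 w4=1 w1=1 w3=1 clk=0 w5=1 w6=1 w2=1
t3.Δ3 w0=1 w9=0 w8=1 w4=1 w1=1 w3=0 clk=0 w5=1 w6=1 w2=1
t3.Δ4 w0=1 w9=1 w8=1 w4=1 w1=1 w3=0 clk=0 w5=1 w6=1 w2=1
t4.Δ0 w0=1 w9=1 w8=1 w4=1 w1=1 w3=0 clk=0 w5=1 w6=1 w2=1
t4.Δ1 w0=1 w9=1 w8=1 w4=1 w1=1 w3=0 clk=1 w5=1 w6=1 w2=1
t4.Δ2 w0=0 w9=1 w8=1 w4=1 w1=1 w3=0 clk=1 w5=1 w6=0 w2=1
t4.Δ3 w0=0 w9=1 w8=1 w4=1 w1=1 w3=1 clk=1 w5=1 w6=0 w2=1
t4.Δ4 w0=0 w9=0 w8=1 w4=1 w1=1 w3=1 clk=1 w5=1 w6=0 w2=1
t5.Δ0 w0=0 w9=0 w8=1 w4=1 w1=1 w3=1 clk=1 w5=1 w6=0 w2=1
t5.Δ1 w0=0 w9=0 w8=0 w4=1 w1=1 w3=1 clk=0 w5=1 w6=0 w2=1
t5.Δ2 w0=0 w9=0 w8=0 w4=0 w1=1 w3=1 clk=0 w5=1 w6=0 w2=1
t5.Δ3 w0=0 w9=0 w8=0 w4=0 w1=1 w3=1 clk=0 w5=0 w6=0 w2=1
t5.Δ4 w0=0 w9=0 w8=0 w4=0 w1=1 w3=0 clk=0 w5=0 w6=0 w2=1
t5.Δ5 w0=0 w9=1 w8=0 w4=0 w1=1 w3=0 clk=0 w5=0 w6=0 w2=1
t6.Δ0 w0=0 w9=1 w8=0 w4=0 w1=1 w3=0 clk=0 w5=0 w6=0 w2=1
t6.Δ1 w0=0 w9=1 w8=0 w4=0 w1=1 w3=0 clk=1 w5=0 w6=0 w2=1
t6.Δ2 w0=0 w9=1 w8=0 w4=0 w1=1 w3=0 clk=1 w5=0 w6=1 w2=1
t6.Δ3 w0=0 w9=1 w8=0 w4=0 w1=1 w3=1 clk=1 w5=0 w6=1 w2=1
t6.Δ4 w0=0 w9=0 w8=0 w4=0 w1=1 w3=1 clk=1 w5=0 w6=1 w2=1
t7.Δ0 w0=0 w9=0 w8=0 w4=0 w1=1 w3=1 clk=1 w5=0 w6=1 w2=1
t7.Δ1 w0=0 w9=0 w8=0 w4=0 w1=1 w3=1 clk=0 w5=0 w6=1 w2=1
t8.Δ0 w0=0 w9=0 w8=0 w4=0 w1=1 w3=1 clk=0 w5=0 w6=1 w2=1
t8.Δ1 w0=0 w9=0 w8=0 w4=0 w1=1 w3=1 clk=1 w5=0 w6=1 w2=1
t8.Δ2 w0=1 w9=0 w8=0 w4=0 w1=1 w3=1 clk=1 w5=0 w6=1 w2=1
t9.Δ0 w0=1 w9=0 w8=0 w4=0 w1=1 w3=1 clk=1 w5=0 w6=1 w2=1
t9.Δ1 w0=1 w9=0 w8=1 w4=0 w1=1 w3=1 clk=0 w5=0 w6=1 w2=1
t9.Δ2 w0=1 w9=0 w8=1 w4=1 w1=1 w3=1 clk=0 w5=1 w6=1 w2=1
t9.Δ3 w0=1 w9=0 w8=1 w4=1 w1=1 w3=0 clk=0 w5=1 w6=1 w2=1
t9.Δ4 w0=1 w9=1 w8=1 w4=1 w1=1 w3=0 clk=0 w5=1 w6=1 w2=1
t10.Δ0 w0=1 w9=1 w8=1 w4=1 w1=1 w3=0 clk=0 w5=1 w6=1 w2=1
t10.Δ1 w0=1 w9=1 w8=1 w4=1 w1=1 w3=0 clk=1 w5=1 w6=1 w2=1
t10.Δ2 w0=0 w9=1 w8=1 w4=1 w1=1 w3=0 clk=1 w5=1 w6=0 w2=1
t10.Δ3 w0=0 w9=1 w8=1 w4=1 w1=1 w3=1 clk=1 w5=1 w6=0 w2=1
t10.Δ4 w0=0 w9=0 w8=1 w4=1 w1=1 w3=1 clk=1 w5=1 w6=0 w2=1
t11.Δ0 w0=0 w9=0 w8=1 w4=1 w1=1 w3=1 clk=1 w5=1 w6=0 w2=1
t11.Δ1 w0=0 w9=0 w8=0 w4=1 w1=1 w3=1 clk=0 w5=1 w6=0 w2=1
t11.Δ2 w0=0 w9=0 w8=0 w4=0 w1=1 w3=1 clk=0 w5=1 w6=0 w2=1
t11.Δ3 w0=0 w9=0 w8=0 w4=0 w1=1 w3=1 clk=0 w5=0 w6=0 w2=1
t11.Δ4 w0=0 w9=0 w8=0 w4=0 w1=1 w3=0 clk=0 w5=0 w6=0 w2=1
t11.Δ5 w0=0 w9=1 w8=0 w4=0 w1=1 w3=0 clk=0 w5=0 w6=0 w2=1
t12.Δ0 w0=0 w9=1 w8=0 w4=0 w1=1 w3=0 clk=0 w5=0 w6=0 w2=1
t12.Δ1 w0=0 w9=1 w8=0 w4=0 w1=1 w3=0 clk=1 w5=0 w6=0 w2=1
t12.Δ2 w0=0 w9=1 w8=0 w4=0 w1=1 w3=0 clk=1 w5=0 w6=1 w2=1
t12.Δ3 w0=0 w9=1 w8=0 w4=0 w1=1 w3=1 clk=1 w5=0 w6=1 w2=1
t12.Δ4 w0=0 w9=0 w8=0 w4=0 w1=1 w3=1 clk=1 w5=0 w6=1 w2=1
t13.Δ0 w0=0 w9=0 w8=0 w4=0 w1=1 w3=1 clk=1 w5=0 w6=1 w2=1
t13.Δ1 w0=0 w9=0 w8=0 w4=0 w1=1 w3=1 clk=0 w5=0 w6=1 w2=1
t14.Δ0 w0=0 w9=0 w8=0 w4=0 w1=1 w3=1 clk=0 w5=0 w6=1 w2=1
t14.Δ1 w0=0 w9=0 w8=0 w4=0 w1=1 w3=1 clk=1 w5=0 w6=1 w2=1
t14.Δ2 w0=1 w9=0 w8=0 w4=0 w1=1 w3=1 clk=1 w5=0 w6=1 w2=1
t15.Δ0 w0=1 w9=0 w8=0 w4=0 w1=1 w3=1 clk=1 w5=0 w6=1 w2=1
t15.Δ1 w0=1 w9=0 w8=1 w4=0 w1=1 w3=1 clk=0 w5=0 w6=1 w2=1
t15.Δ2 w0=1 w9=0 w8=1 w4=1 w1=1 w3=1 clk=0 w5=1 w6=1 w2=1
t15.Δ3 w0=1 w9=0 w8=1 w4=1 w1=1 w3=0 clk=0 w5=1 w6=1 w2=1
t15.Δ4 w0=1 w9=1 w8=1 w4=1 w1=1 w3=0 clk=0 w5=1 w6=1 w2=1
t16.Δ0 w0=1 w9=1 w8=1 w4=1 w1=1 w3=0 clk=0 w5=1 w6=1 w2=1
t16.Δ1 w0=1 w9=1 w8=1 w4=1 w1=1 w3=0 clk=1 w5=1 w6=1 w2=1
t16.Δ2 w0=0 w9=1 w8=1 w4=1 w1=1 w3=0 clk=1 w5=1 w6=0 w2=1
t16.Δ3 w0=0 w9=1 w8=1 w4=1 w1=1 w3=1 clk=1 w5=1 w6=0 w2=1
t16.Δ4 w0=0 w9=0 w8=1 w4=1 w1=1 w3=1 clk=1 w5=1 w6=0 w2=1
t17.Δ0 w0=0 w9=0 w8=1 w4=1 w1=1 w3=1 clk=1 w5=1 w6=0 w2=1
t17.Δ1 w0=0 w9=0 w8=0 w4=1 w1=1 w3=1 clk=0 w5=1 w6=0 w2=1
t17.Δ2 w0=0 w9=0 w8=0 w4=0 w1=1 w3=1 clk=0 w5=1 w6=0 w2=1
t17.Δ3 w0=0 w9=0 w8=0 w4=0 w1=1 w3=1 clk=0 w5=0 w6=0 w2=1
t17.Δ4 w0=0 w9=0 w8=0 w4=0 w1=1 w3=0 clk=0 w5=0 w6=0 w2=1
t17.Δ5 w0=0 w9=1 w8=0 w4=0 w1=1 w3=0 clk=0 w5=0 w6=0 w2=1
t18.Δ0 w0=0 w9=1 w8=0 w4=0 w1=1 w3=0 clk=0 w5=0 w6=0 w2=1
t18.Δ1 w0=0 w9=1 w8=0 w4=0 w1=1 w3=0 clk=1 w5=0 w6=0 w2=1
t18.Δ2 w0=0 w9=1 w8=0 w4=0 w1=1 w3=0 clk=1 w5=0 w6=1 w2=1
t18.Δ3 w0=0 w9=1 w8=0 w4=0 w1=1 w3=1 clk=1 w5=0 w6=1 w2=1
t18.Δ4 w0=0 w9=0 w8=0 w4=0 w1=1 w3=1 clk=1 w5=0 w6=1 w2=1
t19.Δ0 w0=0 w9=0 w8=0 w4=0 w1=1 w3=1 clk=1 w5=0 w6=1 w2=1
t19.Δ1 w0=0 w9=0 w8=0 w4=0 w1=1 w3=1 clk=0 w5=0 w6=1 w2=1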